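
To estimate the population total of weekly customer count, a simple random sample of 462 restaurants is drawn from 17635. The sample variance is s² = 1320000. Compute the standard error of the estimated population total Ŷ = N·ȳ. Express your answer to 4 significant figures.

Var(Ŷ) = N²·Var(ȳ) = N²·(1 − n/N)·s²/n.
f = 462/17635 = 0.02619790; Var(ȳ) = 0.97380210·1320000/462 = 2782.2917.
Var(Ŷ) = 17635² · 2782.2917 = 8.6527387 × 10^11.
SE(Ŷ) = √(8.6527387 × 10^11) = 930200.

930200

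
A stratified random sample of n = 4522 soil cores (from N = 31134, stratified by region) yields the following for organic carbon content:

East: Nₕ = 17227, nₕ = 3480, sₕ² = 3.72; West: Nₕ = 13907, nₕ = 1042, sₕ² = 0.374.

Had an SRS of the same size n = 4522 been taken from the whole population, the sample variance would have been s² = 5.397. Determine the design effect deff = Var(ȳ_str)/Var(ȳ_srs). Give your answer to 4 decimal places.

Var(ȳ_str) = Σ Wₕ²(1−fₕ)sₕ²/nₕ with Wₕ = Nₕ/31134:
  East: (17227/31134)²·(1−3480/17227)·3.72/3480 = 2.6116287 × 10^-4
  West: (13907/31134)²·(1−1042/13907)·0.374/1042 = 6.6248689 × 10^-5
  → Var(ȳ_str) = 3.2741156 × 10^-4.
Var(ȳ_srs) = (1 − 4522/31134)·5.397/4522 = 0.001020151.
deff = (3.2741156 × 10^-4) / 0.001020151 = 0.3209.

0.3209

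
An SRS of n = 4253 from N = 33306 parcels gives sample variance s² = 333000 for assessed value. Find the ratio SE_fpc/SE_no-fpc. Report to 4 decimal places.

f = n/N = 4253/33306 = 0.12769471.
SE_no-fpc = √(s²/n) = 8.8485972; SE_fpc = √((1−f)s²/n) = 8.2643496.
Ratio = √(1−f) = 0.93397285.

0.9340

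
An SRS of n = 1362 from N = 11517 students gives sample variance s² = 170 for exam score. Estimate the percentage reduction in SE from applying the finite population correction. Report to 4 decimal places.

f = n/N = 1362/11517 = 0.11825996.
SE_no-fpc = √(s²/n) = 0.35329371; SE_fpc = √((1−f)s²/n) = 0.33174638.
Ratio = √(1−f) = 0.93901014. Reduction = 100·(1 − 0.93901014) = 6.0990%.

6.0990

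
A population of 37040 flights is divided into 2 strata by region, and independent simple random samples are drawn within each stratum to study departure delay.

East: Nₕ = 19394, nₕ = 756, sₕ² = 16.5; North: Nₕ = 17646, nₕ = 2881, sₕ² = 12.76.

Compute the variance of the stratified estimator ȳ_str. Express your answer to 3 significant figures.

0.00659

Var(ȳ_str) = Σₕ Wₕ²(1 − fₕ)sₕ²/nₕ with Wₕ = Nₕ/N, N = 37040.
East: Wₕ = 0.52359611; term = 0.52359611²·(1 − 0.03898113)·16.5/756 = 0.0057502522.
North: Wₕ = 0.47640389; term = 0.47640389²·(1 − 0.16326646)·12.76/2881 = 8.4109526 × 10^-4.
Sum = 0.0065913475.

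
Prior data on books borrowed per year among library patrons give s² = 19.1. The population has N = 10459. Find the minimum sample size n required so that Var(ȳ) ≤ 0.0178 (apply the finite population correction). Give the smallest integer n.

Without fpc, n₀ = s²/D = 19.1/0.0178 = 1073.0337.
With fpc, (1 − n/N)·s²/n ≤ D requires n ≥ n₀/(1 + n₀/N) = 1073.0337/(1 + 1073.0337/10459) = 973.1900.
Rounding up, n = 974.

974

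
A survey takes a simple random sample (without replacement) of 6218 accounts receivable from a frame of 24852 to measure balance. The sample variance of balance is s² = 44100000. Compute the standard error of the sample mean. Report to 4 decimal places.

72.9233

Under SRS without replacement, Var(ȳ) = (1 − f)·s²/n with f = n/N = 6218/24852 = 0.25020119.
Var(ȳ) = (1 − 0.25020119)·44100000/6218 = 0.74979881·7092.3126 = 5317.8076.
SE(ȳ) = √(5317.8076) = 72.9233.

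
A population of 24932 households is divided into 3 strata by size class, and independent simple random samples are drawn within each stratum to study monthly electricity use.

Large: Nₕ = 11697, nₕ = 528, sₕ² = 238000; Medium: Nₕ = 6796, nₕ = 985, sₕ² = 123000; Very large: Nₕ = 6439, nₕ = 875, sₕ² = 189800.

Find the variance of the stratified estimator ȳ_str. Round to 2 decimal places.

115.17

Var(ȳ_str) = Σₕ Wₕ²(1 − fₕ)sₕ²/nₕ with Wₕ = Nₕ/N, N = 24932.
Large: Wₕ = 0.46915610; term = 0.46915610²·(1 − 0.04513978)·238000/528 = 94.736553.
Medium: Wₕ = 0.27258142; term = 0.27258142²·(1 − 0.14493820)·123000/985 = 7.9333916.
Very large: Wₕ = 0.25826247; term = 0.25826247²·(1 − 0.13589067)·189800/875 = 12.501999.
Sum = 115.17194.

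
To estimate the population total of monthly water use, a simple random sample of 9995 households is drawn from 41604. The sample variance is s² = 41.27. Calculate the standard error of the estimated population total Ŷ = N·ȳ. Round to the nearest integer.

Var(Ŷ) = N²·Var(ȳ) = N²·(1 − n/N)·s²/n.
f = 9995/41604 = 0.24024132; Var(ȳ) = 0.75975868·41.27/9995 = 0.0031370926.
Var(Ŷ) = 41604² · 0.0031370926 = 5.429971 × 10^6.
SE(Ŷ) = √(5.429971 × 10^6) = 2330.

2330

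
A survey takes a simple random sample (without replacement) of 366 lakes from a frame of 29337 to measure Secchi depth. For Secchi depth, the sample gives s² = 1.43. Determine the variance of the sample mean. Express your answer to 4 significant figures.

0.003858

Under SRS without replacement, Var(ȳ) = (1 − f)·s²/n with f = n/N = 366/29337 = 0.01247571.
Var(ȳ) = (1 − 0.01247571)·1.43/366 = 0.98752429·0.0039071038 = 0.0038583599.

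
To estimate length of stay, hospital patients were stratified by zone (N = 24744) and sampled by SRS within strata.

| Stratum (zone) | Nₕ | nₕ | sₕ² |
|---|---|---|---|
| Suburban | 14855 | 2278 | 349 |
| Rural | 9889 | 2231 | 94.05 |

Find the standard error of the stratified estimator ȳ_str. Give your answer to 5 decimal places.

Var(ȳ_str) = Σₕ Wₕ²(1 − fₕ)sₕ²/nₕ with Wₕ = Nₕ/N, N = 24744.
Suburban: Wₕ = 0.60034756; term = 0.60034756²·(1 − 0.15334904)·349/2278 = 0.046749999.
Rural: Wₕ = 0.39965244; term = 0.39965244²·(1 − 0.22560421)·94.05/2231 = 0.0052141936.
Sum = 0.051964193.
SE = √(0.051964193) = 0.22796.

0.22796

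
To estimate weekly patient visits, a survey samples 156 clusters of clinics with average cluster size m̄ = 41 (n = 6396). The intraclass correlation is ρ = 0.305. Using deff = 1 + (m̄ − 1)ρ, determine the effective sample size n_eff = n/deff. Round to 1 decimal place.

deff = 1 + (41 − 1)·0.305 = 1 + 12.2 = 13.2.
n_eff = 6396 / 13.2 = 484.5.

484.5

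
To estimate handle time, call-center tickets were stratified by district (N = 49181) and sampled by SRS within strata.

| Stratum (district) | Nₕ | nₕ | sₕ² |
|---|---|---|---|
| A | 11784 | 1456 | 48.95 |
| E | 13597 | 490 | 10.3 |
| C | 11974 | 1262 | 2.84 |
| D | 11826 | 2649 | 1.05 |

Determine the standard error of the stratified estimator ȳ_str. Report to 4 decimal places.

0.0581

Var(ȳ_str) = Σₕ Wₕ²(1 − fₕ)sₕ²/nₕ with Wₕ = Nₕ/N, N = 49181.
A: Wₕ = 0.23960473; term = 0.23960473²·(1 − 0.12355737)·48.95/1456 = 0.0016916308.
E: Wₕ = 0.27646855; term = 0.27646855²·(1 − 0.03603736)·10.3/490 = 0.0015487911.
C: Wₕ = 0.24346801; term = 0.24346801²·(1 − 0.10539502)·2.84/1262 = 1.1933672 × 10^-4.
D: Wₕ = 0.24045871; term = 0.24045871²·(1 − 0.22399797)·1.05/2649 = 1.7784892 × 10^-5.
Sum = 0.0033775435.
SE = √(0.0033775435) = 0.0581.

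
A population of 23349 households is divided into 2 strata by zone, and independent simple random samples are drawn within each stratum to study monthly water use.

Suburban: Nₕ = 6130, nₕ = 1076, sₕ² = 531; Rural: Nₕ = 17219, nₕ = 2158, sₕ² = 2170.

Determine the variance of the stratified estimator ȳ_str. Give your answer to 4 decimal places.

0.5064

Var(ȳ_str) = Σₕ Wₕ²(1 − fₕ)sₕ²/nₕ with Wₕ = Nₕ/N, N = 23349.
Suburban: Wₕ = 0.26253801; term = 0.26253801²·(1 − 0.17553018)·531/1076 = 0.028044093.
Rural: Wₕ = 0.73746199; term = 0.73746199²·(1 − 0.12532667)·2170/2158 = 0.47833643.
Sum = 0.50638052.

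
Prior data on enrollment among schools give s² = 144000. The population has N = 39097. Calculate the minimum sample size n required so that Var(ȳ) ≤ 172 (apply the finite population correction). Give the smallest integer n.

820

Without fpc, n₀ = s²/D = 144000/172 = 837.2093.
With fpc, (1 − n/N)·s²/n ≤ D requires n ≥ n₀/(1 + n₀/N) = 837.2093/(1 + 837.2093/39097) = 819.6574.
Rounding up, n = 820.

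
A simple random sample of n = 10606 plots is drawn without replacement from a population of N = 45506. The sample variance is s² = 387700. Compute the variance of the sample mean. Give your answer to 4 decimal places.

Under SRS without replacement, Var(ȳ) = (1 − f)·s²/n with f = n/N = 10606/45506 = 0.23306817.
Var(ȳ) = (1 − 0.23306817)·387700/10606 = 0.76693183·36.55478 = 28.035025.

28.0350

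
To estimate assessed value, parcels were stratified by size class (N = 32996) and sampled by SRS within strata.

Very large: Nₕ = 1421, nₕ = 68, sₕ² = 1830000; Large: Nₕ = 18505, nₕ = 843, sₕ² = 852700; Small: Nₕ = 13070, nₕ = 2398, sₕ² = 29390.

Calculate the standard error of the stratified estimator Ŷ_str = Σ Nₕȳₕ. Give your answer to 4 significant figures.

Var(Ŷ_str) = Σₕ Nₕ²(1 − fₕ)sₕ²/nₕ.
Very large: 1421²·(1 − 68/1421)·1830000/68 = 5.1740909 × 10^10.
Large: 18505²·(1 − 843/18505)·852700/843 = 3.3059605 × 10^11.
Small: 13070²·(1 − 2398/13070)·29390/2398 = 1.7095107 × 10^9.
Sum = 3.8404647 × 10^11.
SE = √(3.8404647 × 10^11) = 619700.

619700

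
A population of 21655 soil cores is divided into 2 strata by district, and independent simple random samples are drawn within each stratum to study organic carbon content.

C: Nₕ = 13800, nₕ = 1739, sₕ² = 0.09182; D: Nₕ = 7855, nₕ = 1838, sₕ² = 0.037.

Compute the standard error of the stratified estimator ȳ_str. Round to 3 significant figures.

Var(ȳ_str) = Σₕ Wₕ²(1 − fₕ)sₕ²/nₕ with Wₕ = Nₕ/N, N = 21655.
C: Wₕ = 0.63726622; term = 0.63726622²·(1 − 0.12601449)·0.09182/1739 = 1.874061 × 10^-5.
D: Wₕ = 0.36273378; term = 0.36273378²·(1 − 0.23399109)·0.037/1838 = 2.0289252 × 10^-6.
Sum = 2.0769535 × 10^-5.
SE = √(2.0769535 × 10^-5) = 0.00456.

0.00456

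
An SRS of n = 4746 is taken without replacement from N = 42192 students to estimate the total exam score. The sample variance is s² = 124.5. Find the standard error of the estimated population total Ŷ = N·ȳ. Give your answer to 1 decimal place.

Var(Ŷ) = N²·Var(ȳ) = N²·(1 − n/N)·s²/n.
f = 4746/42192 = 0.11248578; Var(ȳ) = 0.88751422·124.5/4746 = 0.023281821.
Var(Ŷ) = 42192² · 0.023281821 = 4.144548 × 10^7.
SE(Ŷ) = √(4.144548 × 10^7) = 6437.8.

6437.8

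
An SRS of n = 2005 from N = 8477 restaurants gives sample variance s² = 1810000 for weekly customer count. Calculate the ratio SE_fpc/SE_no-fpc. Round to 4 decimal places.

f = n/N = 2005/8477 = 0.23652235.
SE_no-fpc = √(s²/n) = 30.045684; SE_fpc = √((1−f)s²/n) = 26.25308.
Ratio = √(1−f) = 0.87377208.

0.8738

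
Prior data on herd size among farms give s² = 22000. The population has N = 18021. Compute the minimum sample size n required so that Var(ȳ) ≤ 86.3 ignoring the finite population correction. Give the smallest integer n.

255

Without fpc, n₀ = s²/D = 22000/86.3 = 254.9247.
Rounding up, n = 255.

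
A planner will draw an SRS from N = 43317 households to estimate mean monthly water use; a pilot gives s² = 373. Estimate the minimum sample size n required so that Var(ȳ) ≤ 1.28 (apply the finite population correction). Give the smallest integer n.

Without fpc, n₀ = s²/D = 373/1.28 = 291.4062.
With fpc, (1 − n/N)·s²/n ≤ D requires n ≥ n₀/(1 + n₀/N) = 291.4062/(1 + 291.4062/43317) = 289.4589.
Rounding up, n = 290.

290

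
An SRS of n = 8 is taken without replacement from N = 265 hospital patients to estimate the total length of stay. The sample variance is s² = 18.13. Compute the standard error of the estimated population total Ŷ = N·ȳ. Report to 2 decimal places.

Var(Ŷ) = N²·Var(ȳ) = N²·(1 − n/N)·s²/n.
f = 8/265 = 0.03018868; Var(ȳ) = 0.96981132·18.13/8 = 2.1978349.
Var(Ŷ) = 265² · 2.1978349 = 154342.96.
SE(Ŷ) = √(154342.96) = 392.87.

392.87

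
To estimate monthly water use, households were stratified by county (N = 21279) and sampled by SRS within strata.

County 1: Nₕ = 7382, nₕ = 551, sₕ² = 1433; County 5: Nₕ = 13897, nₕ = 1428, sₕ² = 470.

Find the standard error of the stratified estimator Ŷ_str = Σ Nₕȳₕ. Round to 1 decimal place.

Var(Ŷ_str) = Σₕ Nₕ²(1 − fₕ)sₕ²/nₕ.
County 1: 7382²·(1 − 551/7382)·1433/551 = 1.3114536 × 10^8.
County 5: 13897²·(1 − 1428/13897)·470/1428 = 5.703249 × 10^7.
Sum = 1.8817785 × 10^8.
SE = √(1.8817785 × 10^8) = 13717.8.

13717.8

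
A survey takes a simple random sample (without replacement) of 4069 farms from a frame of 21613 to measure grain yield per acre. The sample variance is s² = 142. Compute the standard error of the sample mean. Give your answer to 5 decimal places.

0.16831

Under SRS without replacement, Var(ȳ) = (1 − f)·s²/n with f = n/N = 4069/21613 = 0.18826632.
Var(ȳ) = (1 − 0.18826632)·142/4069 = 0.81173368·0.034898009 = 0.02832789.
SE(ȳ) = √(0.02832789) = 0.16831.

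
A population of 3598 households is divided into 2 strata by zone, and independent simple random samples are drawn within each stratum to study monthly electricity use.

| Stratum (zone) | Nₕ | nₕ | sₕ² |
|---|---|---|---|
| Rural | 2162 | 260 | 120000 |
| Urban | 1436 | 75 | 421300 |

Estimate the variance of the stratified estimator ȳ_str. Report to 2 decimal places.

994.65

Var(ȳ_str) = Σₕ Wₕ²(1 − fₕ)sₕ²/nₕ with Wₕ = Nₕ/N, N = 3598.
Rural: Wₕ = 0.60088938; term = 0.60088938²·(1 − 0.12025902)·120000/260 = 146.60601.
Urban: Wₕ = 0.39911062; term = 0.39911062²·(1 − 0.05222841)·421300/75 = 848.04802.
Sum = 994.65403.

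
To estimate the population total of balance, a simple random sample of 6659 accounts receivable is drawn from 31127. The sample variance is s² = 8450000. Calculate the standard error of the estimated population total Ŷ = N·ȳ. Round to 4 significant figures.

Var(Ŷ) = N²·Var(ȳ) = N²·(1 − n/N)·s²/n.
f = 6659/31127 = 0.21393003; Var(ȳ) = 0.78606997·8450000/6659 = 997.4908.
Var(Ŷ) = 31127² · 997.4908 = 9.6645899 × 10^11.
SE(Ŷ) = √(9.6645899 × 10^11) = 983100.

983100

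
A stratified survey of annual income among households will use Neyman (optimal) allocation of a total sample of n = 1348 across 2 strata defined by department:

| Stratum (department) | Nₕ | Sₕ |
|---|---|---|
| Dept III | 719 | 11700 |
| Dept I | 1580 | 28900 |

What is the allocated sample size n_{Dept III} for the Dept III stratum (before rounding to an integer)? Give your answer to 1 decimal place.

Neyman allocation: nₕ = n·NₕSₕ / Σⱼ NⱼSⱼ.
Σ NⱼSⱼ = 719·11700 + 1580·28900 = 5.40743 × 10^7.
n_{Dept III} = 1348·719·11700 / (5.40743 × 10^7) = 209.7.

209.7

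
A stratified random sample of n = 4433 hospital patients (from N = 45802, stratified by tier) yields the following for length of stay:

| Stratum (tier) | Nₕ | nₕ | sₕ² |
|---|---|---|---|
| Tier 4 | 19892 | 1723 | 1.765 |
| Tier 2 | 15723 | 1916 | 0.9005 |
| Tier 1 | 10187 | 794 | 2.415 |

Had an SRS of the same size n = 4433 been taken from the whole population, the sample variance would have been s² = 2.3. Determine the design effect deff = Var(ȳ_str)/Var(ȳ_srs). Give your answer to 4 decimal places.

Var(ȳ_str) = Σ Wₕ²(1−fₕ)sₕ²/nₕ with Wₕ = Nₕ/45802:
  Tier 4: (19892/45802)²·(1−1723/19892)·1.765/1723 = 1.7648184 × 10^-4
  Tier 2: (15723/45802)²·(1−1916/15723)·0.9005/1916 = 4.8635576 × 10^-5
  Tier 1: (10187/45802)²·(1−794/10187)·2.415/794 = 1.3873255 × 10^-4
  → Var(ȳ_str) = 3.6384997 × 10^-4.
Var(ȳ_srs) = (1 − 4433/45802)·2.3/4433 = 4.6861985 × 10^-4.
deff = (3.6384997 × 10^-4) / (4.6861985 × 10^-4) = 0.7764.

0.7764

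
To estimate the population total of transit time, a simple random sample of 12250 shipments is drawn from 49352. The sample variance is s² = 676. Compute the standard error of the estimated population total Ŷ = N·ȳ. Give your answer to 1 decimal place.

Var(Ŷ) = N²·Var(ȳ) = N²·(1 − n/N)·s²/n.
f = 12250/49352 = 0.24821689; Var(ȳ) = 0.75178311·676/12250 = 0.041486154.
Var(Ŷ) = 49352² · 0.041486154 = 1.010445 × 10^8.
SE(Ŷ) = √(1.010445 × 10^8) = 10052.1.

10052.1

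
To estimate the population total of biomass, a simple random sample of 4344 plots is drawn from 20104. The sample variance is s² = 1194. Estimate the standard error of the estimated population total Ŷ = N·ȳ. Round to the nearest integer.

Var(Ŷ) = N²·Var(ȳ) = N²·(1 − n/N)·s²/n.
f = 4344/20104 = 0.21607640; Var(ȳ) = 0.78392360·1194/4344 = 0.21547071.
Var(Ŷ) = 20104² · 0.21547071 = 8.7086973 × 10^7.
SE(Ŷ) = √(8.7086973 × 10^7) = 9332.

9332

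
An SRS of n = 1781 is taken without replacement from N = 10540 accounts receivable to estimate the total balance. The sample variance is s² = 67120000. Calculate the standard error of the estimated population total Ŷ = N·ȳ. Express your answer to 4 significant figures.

1.865 × 10^6

Var(Ŷ) = N²·Var(ȳ) = N²·(1 − n/N)·s²/n.
f = 1781/10540 = 0.16897533; Var(ȳ) = 0.83102467·67120000/1781 = 31318.571.
Var(Ŷ) = 10540² · 31318.571 = 3.4792302 × 10^12.
SE(Ŷ) = √(3.4792302 × 10^12) = 1.865 × 10^6.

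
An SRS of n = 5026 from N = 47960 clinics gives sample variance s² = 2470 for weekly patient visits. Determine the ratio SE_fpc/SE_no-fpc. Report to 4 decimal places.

f = n/N = 5026/47960 = 0.10479566.
SE_no-fpc = √(s²/n) = 0.70103102; SE_fpc = √((1−f)s²/n) = 0.66328217.
Ratio = √(1−f) = 0.94615239.

0.9462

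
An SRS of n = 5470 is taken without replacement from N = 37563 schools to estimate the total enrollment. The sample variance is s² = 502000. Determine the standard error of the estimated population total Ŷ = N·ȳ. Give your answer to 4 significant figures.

332600

Var(Ŷ) = N²·Var(ȳ) = N²·(1 − n/N)·s²/n.
f = 5470/37563 = 0.14562202; Var(ȳ) = 0.85437798·502000/5470 = 78.409094.
Var(Ŷ) = 37563² · 78.409094 = 1.1063358 × 10^11.
SE(Ŷ) = √(1.1063358 × 10^11) = 332600.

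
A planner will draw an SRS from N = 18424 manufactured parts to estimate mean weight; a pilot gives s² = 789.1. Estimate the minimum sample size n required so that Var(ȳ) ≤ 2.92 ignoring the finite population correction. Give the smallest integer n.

Without fpc, n₀ = s²/D = 789.1/2.92 = 270.2397.
Rounding up, n = 271.

271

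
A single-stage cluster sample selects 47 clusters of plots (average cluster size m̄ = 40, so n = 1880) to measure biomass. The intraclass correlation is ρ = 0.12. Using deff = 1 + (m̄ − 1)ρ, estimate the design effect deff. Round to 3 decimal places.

deff = 1 + (40 − 1)·0.12 = 1 + 4.68 = 5.68.

5.680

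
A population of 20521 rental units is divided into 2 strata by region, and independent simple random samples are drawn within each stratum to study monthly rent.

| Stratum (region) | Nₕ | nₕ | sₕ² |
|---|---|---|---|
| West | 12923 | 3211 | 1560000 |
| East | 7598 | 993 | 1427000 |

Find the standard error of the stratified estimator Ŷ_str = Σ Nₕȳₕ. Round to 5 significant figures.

364820

Var(Ŷ_str) = Σₕ Nₕ²(1 − fₕ)sₕ²/nₕ.
West: 12923²·(1 − 3211/12923)·1560000/3211 = 6.0975632 × 10^10.
East: 7598²·(1 − 993/7598)·1427000/993 = 7.2118525 × 10^10.
Sum = 1.3309416 × 10^11.
SE = √(1.3309416 × 10^11) = 364820.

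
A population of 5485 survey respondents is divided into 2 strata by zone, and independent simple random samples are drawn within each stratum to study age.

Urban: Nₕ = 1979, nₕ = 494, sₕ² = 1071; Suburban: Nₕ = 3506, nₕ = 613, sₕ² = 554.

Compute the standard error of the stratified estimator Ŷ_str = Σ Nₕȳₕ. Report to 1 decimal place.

Var(Ŷ_str) = Σₕ Nₕ²(1 − fₕ)sₕ²/nₕ.
Urban: 1979²·(1 − 494/1979)·1071/494 = 6.3713985 × 10^6.
Suburban: 3506²·(1 − 613/3506)·554/613 = 9.1666286 × 10^6.
Sum = 1.5538027 × 10^7.
SE = √(1.5538027 × 10^7) = 3941.8.

3941.8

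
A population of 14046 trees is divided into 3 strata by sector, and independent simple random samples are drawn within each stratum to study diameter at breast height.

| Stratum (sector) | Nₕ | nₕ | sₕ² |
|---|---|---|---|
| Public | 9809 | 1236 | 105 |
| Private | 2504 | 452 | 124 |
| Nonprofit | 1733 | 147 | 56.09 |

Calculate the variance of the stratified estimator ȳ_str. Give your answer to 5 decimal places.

Var(ȳ_str) = Σₕ Wₕ²(1 − fₕ)sₕ²/nₕ with Wₕ = Nₕ/N, N = 14046.
Public: Wₕ = 0.69834828; term = 0.69834828²·(1 − 0.12600673)·105/1236 = 0.036209544.
Private: Wₕ = 0.17827139; term = 0.17827139²·(1 − 0.18051118)·124/452 = 0.0071447922.
Nonprofit: Wₕ = 0.12338032; term = 0.12338032²·(1 − 0.08482400)·56.09/147 = 0.0053157497.
Sum = 0.048670086.

0.04867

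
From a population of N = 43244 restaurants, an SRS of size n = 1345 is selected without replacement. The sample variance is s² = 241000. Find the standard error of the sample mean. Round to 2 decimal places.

13.18

Under SRS without replacement, Var(ȳ) = (1 − f)·s²/n with f = n/N = 1345/43244 = 0.03110258.
Var(ȳ) = (1 − 0.03110258)·241000/1345 = 0.96889742·179.18216 = 173.60913.
SE(ȳ) = √(173.60913) = 13.18.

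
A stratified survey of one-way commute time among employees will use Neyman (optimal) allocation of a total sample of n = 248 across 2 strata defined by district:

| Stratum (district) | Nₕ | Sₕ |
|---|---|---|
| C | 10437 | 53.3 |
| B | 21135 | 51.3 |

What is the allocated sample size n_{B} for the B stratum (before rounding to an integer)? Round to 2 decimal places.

Neyman allocation: nₕ = n·NₕSₕ / Σⱼ NⱼSⱼ.
Σ NⱼSⱼ = 10437·53.3 + 21135·51.3 = 1.6405176 × 10^6.
n_{B} = 248·21135·51.3 / (1.6405176 × 10^6) = 163.90.

163.90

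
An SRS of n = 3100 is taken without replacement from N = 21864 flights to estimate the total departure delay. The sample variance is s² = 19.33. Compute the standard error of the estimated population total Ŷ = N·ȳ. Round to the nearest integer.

Var(Ŷ) = N²·Var(ȳ) = N²·(1 − n/N)·s²/n.
f = 3100/21864 = 0.14178558; Var(ȳ) = 0.85821442·19.33/3100 = 0.0053513822.
Var(Ŷ) = 21864² · 0.0053513822 = 2.5581453 × 10^6.
SE(Ŷ) = √(2.5581453 × 10^6) = 1599.

1599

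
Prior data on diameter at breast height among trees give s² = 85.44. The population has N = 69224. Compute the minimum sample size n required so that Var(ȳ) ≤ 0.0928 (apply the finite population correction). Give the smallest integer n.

Without fpc, n₀ = s²/D = 85.44/0.0928 = 920.6897.
With fpc, (1 − n/N)·s²/n ≤ D requires n ≥ n₀/(1 + n₀/N) = 920.6897/(1 + 920.6897/69224) = 908.6051.
Rounding up, n = 909.

909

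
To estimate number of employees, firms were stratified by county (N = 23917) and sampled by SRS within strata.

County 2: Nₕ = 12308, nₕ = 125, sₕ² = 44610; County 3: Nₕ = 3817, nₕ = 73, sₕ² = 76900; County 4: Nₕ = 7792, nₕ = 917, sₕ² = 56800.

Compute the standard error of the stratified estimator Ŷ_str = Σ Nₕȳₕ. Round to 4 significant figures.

268100

Var(Ŷ_str) = Σₕ Nₕ²(1 − fₕ)sₕ²/nₕ.
County 2: 12308²·(1 − 125/12308)·44610/125 = 5.3513572 × 10^10.
County 3: 3817²·(1 − 73/3817)·76900/73 = 1.5054332 × 10^10.
County 4: 7792²·(1 − 917/7792)·56800/917 = 3.3181854 × 10^9.
Sum = 7.1886089 × 10^10.
SE = √(7.1886089 × 10^10) = 268100.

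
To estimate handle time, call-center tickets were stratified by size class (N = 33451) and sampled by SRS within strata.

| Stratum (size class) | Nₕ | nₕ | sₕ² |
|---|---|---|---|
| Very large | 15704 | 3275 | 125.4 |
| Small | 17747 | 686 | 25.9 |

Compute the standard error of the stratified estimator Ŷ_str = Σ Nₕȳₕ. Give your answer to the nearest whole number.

4348

Var(Ŷ_str) = Σₕ Nₕ²(1 − fₕ)sₕ²/nₕ.
Very large: 15704²·(1 − 3275/15704)·125.4/3275 = 7.4736492 × 10^6.
Small: 17747²·(1 − 686/17747)·25.9/686 = 1.1431549 × 10^7.
Sum = 1.8905198 × 10^7.
SE = √(1.8905198 × 10^7) = 4348.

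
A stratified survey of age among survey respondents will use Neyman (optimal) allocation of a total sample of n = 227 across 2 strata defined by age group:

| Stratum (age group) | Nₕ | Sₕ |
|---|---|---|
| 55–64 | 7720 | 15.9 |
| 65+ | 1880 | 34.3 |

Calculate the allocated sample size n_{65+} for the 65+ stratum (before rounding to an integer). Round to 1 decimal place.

Neyman allocation: nₕ = n·NₕSₕ / Σⱼ NⱼSⱼ.
Σ NⱼSⱼ = 7720·15.9 + 1880·34.3 = 187232.
n_{65+} = 227·1880·34.3 / 187232 = 78.2.

78.2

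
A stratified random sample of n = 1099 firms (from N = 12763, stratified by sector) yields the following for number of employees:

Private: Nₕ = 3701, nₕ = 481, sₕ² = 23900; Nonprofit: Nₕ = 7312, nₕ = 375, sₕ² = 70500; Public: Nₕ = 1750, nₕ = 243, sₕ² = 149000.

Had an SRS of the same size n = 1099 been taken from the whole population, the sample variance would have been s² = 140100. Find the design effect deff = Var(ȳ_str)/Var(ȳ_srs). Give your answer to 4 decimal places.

Var(ȳ_str) = Σ Wₕ²(1−fₕ)sₕ²/nₕ with Wₕ = Nₕ/12763:
  Private: (3701/12763)²·(1−481/3701)·23900/481 = 3.6351492
  Nonprofit: (7312/12763)²·(1−375/7312)·70500/375 = 58.541007
  Public: (1750/12763)²·(1−243/1750)·149000/243 = 9.9271768
  → Var(ȳ_str) = 72.103333.
Var(ȳ_srs) = (1 − 1099/12763)·140100/1099 = 116.50248.
deff = 72.103333 / 116.50248 = 0.6189.

0.6189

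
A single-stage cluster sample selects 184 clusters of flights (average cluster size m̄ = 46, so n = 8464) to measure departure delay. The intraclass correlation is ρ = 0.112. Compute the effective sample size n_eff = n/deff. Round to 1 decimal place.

deff = 1 + (46 − 1)·0.112 = 1 + 5.04 = 6.04.
n_eff = 8464 / 6.04 = 1401.3.

1401.3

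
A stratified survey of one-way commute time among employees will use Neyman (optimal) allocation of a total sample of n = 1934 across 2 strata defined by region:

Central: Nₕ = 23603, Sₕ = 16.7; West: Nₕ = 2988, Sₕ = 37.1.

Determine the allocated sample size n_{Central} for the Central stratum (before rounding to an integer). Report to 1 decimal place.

1509.5

Neyman allocation: nₕ = n·NₕSₕ / Σⱼ NⱼSⱼ.
Σ NⱼSⱼ = 23603·16.7 + 2988·37.1 = 505024.9.
n_{Central} = 1934·23603·16.7 / 505024.9 = 1509.5.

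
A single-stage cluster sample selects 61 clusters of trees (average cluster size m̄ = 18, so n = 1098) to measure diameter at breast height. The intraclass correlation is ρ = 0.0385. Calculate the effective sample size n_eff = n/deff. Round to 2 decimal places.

663.64

deff = 1 + (18 − 1)·0.0385 = 1 + 0.6545 = 1.6545.
n_eff = 1098 / 1.6545 = 663.64.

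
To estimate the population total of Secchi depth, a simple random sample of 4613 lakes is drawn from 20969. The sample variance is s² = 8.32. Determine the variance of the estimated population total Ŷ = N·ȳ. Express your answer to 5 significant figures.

618580

Var(Ŷ) = N²·Var(ȳ) = N²·(1 − n/N)·s²/n.
f = 4613/20969 = 0.21999142; Var(ȳ) = 0.78000858·8.32/4613 = 0.0014068223.
Var(Ŷ) = 20969² · 0.0014068223 = 618578.3.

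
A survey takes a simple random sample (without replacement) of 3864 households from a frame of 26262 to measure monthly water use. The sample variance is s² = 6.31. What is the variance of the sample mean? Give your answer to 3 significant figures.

0.00139

Under SRS without replacement, Var(ȳ) = (1 − f)·s²/n with f = n/N = 3864/26262 = 0.14713274.
Var(ȳ) = (1 − 0.14713274)·6.31/3864 = 0.85286726·0.0016330228 = 0.0013927517.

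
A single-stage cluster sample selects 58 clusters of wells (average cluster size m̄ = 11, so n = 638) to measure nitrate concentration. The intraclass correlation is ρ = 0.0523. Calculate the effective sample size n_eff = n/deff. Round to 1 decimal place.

418.9

deff = 1 + (11 − 1)·0.0523 = 1 + 0.523 = 1.523.
n_eff = 638 / 1.523 = 418.9.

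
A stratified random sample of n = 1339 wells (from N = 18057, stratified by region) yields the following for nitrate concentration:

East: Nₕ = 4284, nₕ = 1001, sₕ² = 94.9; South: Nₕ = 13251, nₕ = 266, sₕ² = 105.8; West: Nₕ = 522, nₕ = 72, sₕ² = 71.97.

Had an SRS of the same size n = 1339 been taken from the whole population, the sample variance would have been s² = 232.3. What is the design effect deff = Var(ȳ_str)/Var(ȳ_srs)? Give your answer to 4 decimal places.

Var(ȳ_str) = Σ Wₕ²(1−fₕ)sₕ²/nₕ with Wₕ = Nₕ/18057:
  East: (4284/18057)²·(1−1001/4284)·94.9/1001 = 0.0040894159
  South: (13251/18057)²·(1−266/13251)·105.8/266 = 0.20989565
  West: (522/18057)²·(1−72/522)·71.97/72 = 7.2012987 × 10^-4
  → Var(ȳ_str) = 0.2147052.
Var(ȳ_srs) = (1 − 1339/18057)·232.3/1339 = 0.16062286.
deff = 0.2147052 / 0.16062286 = 1.3367.

1.3367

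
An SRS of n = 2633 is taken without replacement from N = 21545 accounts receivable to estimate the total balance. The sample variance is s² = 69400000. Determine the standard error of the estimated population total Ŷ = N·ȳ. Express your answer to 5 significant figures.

3.2771 × 10^6

Var(Ŷ) = N²·Var(ȳ) = N²·(1 − n/N)·s²/n.
f = 2633/21545 = 0.12220933; Var(ȳ) = 0.87779067·69400000/2633 = 23136.602.
Var(Ŷ) = 21545² · 23136.602 = 1.073971 × 10^13.
SE(Ŷ) = √(1.073971 × 10^13) = 3.2771 × 10^6.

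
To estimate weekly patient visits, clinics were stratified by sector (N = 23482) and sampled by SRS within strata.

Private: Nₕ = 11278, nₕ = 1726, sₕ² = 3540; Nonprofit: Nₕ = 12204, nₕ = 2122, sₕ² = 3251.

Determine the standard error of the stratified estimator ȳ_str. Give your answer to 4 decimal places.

Var(ȳ_str) = Σₕ Wₕ²(1 − fₕ)sₕ²/nₕ with Wₕ = Nₕ/N, N = 23482.
Private: Wₕ = 0.48028277; term = 0.48028277²·(1 − 0.15304132)·3540/1726 = 0.40069941.
Nonprofit: Wₕ = 0.51971723; term = 0.51971723²·(1 − 0.17387742)·3251/2122 = 0.3418616.
Sum = 0.74256101.
SE = √(0.74256101) = 0.8617.

0.8617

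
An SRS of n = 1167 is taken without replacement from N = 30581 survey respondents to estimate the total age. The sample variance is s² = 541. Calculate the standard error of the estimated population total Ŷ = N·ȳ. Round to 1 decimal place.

Var(Ŷ) = N²·Var(ȳ) = N²·(1 − n/N)·s²/n.
f = 1167/30581 = 0.03816095; Var(ȳ) = 0.96183905·541/1167 = 0.44589111.
Var(Ŷ) = 30581² · 0.44589111 = 4.1699628 × 10^8.
SE(Ŷ) = √(4.1699628 × 10^8) = 20420.5.

20420.5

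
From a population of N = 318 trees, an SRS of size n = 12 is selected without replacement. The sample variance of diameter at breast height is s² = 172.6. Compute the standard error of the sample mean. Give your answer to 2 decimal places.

3.72

Under SRS without replacement, Var(ȳ) = (1 − f)·s²/n with f = n/N = 12/318 = 0.03773585.
Var(ȳ) = (1 − 0.03773585)·172.6/12 = 0.96226415·14.383333 = 13.840566.
SE(ȳ) = √(13.840566) = 3.72.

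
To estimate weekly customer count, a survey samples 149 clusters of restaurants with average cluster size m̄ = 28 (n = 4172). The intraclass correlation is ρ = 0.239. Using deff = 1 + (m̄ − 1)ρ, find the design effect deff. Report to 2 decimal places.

deff = 1 + (28 − 1)·0.239 = 1 + 6.453 = 7.453.

7.45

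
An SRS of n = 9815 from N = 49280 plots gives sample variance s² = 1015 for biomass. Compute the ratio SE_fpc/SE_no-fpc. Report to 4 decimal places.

f = n/N = 9815/49280 = 0.19916802.
SE_no-fpc = √(s²/n) = 0.32157914; SE_fpc = √((1−f)s²/n) = 0.28777865.
Ratio = √(1−f) = 0.89489216.

0.8949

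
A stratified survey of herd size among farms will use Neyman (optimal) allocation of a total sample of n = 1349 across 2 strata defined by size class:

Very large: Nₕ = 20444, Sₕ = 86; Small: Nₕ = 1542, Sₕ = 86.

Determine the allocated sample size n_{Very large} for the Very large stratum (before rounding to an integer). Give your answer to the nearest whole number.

1254

Neyman allocation: nₕ = n·NₕSₕ / Σⱼ NⱼSⱼ.
Σ NⱼSⱼ = 20444·86 + 1542·86 = 1.890796 × 10^6.
n_{Very large} = 1349·20444·86 / (1.890796 × 10^6) = 1254.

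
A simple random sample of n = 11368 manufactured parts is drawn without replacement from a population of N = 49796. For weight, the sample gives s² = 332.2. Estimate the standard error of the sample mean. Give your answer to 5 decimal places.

Under SRS without replacement, Var(ȳ) = (1 − f)·s²/n with f = n/N = 11368/49796 = 0.22829143.
Var(ȳ) = (1 − 0.22829143)·332.2/11368 = 0.77170857·0.029222379 = 0.02255116.
SE(ȳ) = √(0.02255116) = 0.15017.

0.15017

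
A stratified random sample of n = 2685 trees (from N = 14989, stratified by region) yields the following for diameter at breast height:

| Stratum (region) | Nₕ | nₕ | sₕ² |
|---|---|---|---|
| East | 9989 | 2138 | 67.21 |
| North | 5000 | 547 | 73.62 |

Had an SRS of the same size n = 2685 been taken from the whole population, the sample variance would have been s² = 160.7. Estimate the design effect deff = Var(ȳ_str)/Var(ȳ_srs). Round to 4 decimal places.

0.4948

Var(ȳ_str) = Σ Wₕ²(1−fₕ)sₕ²/nₕ with Wₕ = Nₕ/14989:
  East: (9989/14989)²·(1−2138/9989)·67.21/2138 = 0.010973063
  North: (5000/14989)²·(1−547/5000)·73.62/547 = 0.013337851
  → Var(ȳ_str) = 0.024310914.
Var(ȳ_srs) = (1 − 2685/14989)·160.7/2685 = 0.049129829.
deff = 0.024310914 / 0.049129829 = 0.4948.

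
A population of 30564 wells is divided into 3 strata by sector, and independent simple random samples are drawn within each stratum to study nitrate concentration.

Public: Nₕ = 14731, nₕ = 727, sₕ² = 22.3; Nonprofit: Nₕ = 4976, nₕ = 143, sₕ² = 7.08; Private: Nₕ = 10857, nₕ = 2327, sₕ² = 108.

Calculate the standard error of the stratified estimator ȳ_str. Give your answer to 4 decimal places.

Var(ȳ_str) = Σₕ Wₕ²(1 − fₕ)sₕ²/nₕ with Wₕ = Nₕ/N, N = 30564.
Public: Wₕ = 0.48197225; term = 0.48197225²·(1 − 0.04935171)·22.3/727 = 0.0067738317.
Nonprofit: Wₕ = 0.16280592; term = 0.16280592²·(1 − 0.02873794)·7.08/143 = 0.0012746003.
Private: Wₕ = 0.35522183; term = 0.35522183²·(1 − 0.21433177)·108/2327 = 0.0046011444.
Sum = 0.012649576.
SE = √(0.012649576) = 0.1125.

0.1125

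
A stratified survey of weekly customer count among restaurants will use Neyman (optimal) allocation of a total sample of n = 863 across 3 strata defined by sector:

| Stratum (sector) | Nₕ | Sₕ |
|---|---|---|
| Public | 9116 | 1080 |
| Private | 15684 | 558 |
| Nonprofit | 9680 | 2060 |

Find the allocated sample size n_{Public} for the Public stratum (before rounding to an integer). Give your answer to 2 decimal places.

220.47

Neyman allocation: nₕ = n·NₕSₕ / Σⱼ NⱼSⱼ.
Σ NⱼSⱼ = 9116·1080 + 15684·558 + 9680·2060 = 3.8537752 × 10^7.
n_{Public} = 863·9116·1080 / (3.8537752 × 10^7) = 220.47.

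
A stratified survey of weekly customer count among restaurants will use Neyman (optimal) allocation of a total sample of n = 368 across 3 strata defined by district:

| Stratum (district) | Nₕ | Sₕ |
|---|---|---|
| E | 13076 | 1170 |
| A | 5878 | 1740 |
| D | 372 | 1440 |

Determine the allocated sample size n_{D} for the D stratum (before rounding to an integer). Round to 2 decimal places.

7.56

Neyman allocation: nₕ = n·NₕSₕ / Σⱼ NⱼSⱼ.
Σ NⱼSⱼ = 13076·1170 + 5878·1740 + 372·1440 = 2.606232 × 10^7.
n_{D} = 368·372·1440 / (2.606232 × 10^7) = 7.56.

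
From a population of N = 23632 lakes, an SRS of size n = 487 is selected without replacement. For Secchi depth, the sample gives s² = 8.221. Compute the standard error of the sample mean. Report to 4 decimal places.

0.1286

Under SRS without replacement, Var(ȳ) = (1 − f)·s²/n with f = n/N = 487/23632 = 0.02060765.
Var(ȳ) = (1 − 0.02060765)·8.221/487 = 0.97939235·0.016880903 = 0.016533028.
SE(ȳ) = √(0.016533028) = 0.1286.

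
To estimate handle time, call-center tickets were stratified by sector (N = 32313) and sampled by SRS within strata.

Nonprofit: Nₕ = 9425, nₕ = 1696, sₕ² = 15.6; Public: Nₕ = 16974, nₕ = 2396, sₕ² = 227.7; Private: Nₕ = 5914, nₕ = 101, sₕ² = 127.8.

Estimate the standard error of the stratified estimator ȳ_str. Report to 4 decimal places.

Var(ȳ_str) = Σₕ Wₕ²(1 − fₕ)sₕ²/nₕ with Wₕ = Nₕ/N, N = 32313.
Nonprofit: Wₕ = 0.29167827; term = 0.29167827²·(1 − 0.17994695)·15.6/1696 = 6.4172485 × 10^-4.
Public: Wₕ = 0.52529942; term = 0.52529942²·(1 − 0.14115706)·227.7/2396 = 0.022521836.
Private: Wₕ = 0.18302231; term = 0.18302231²·(1 − 0.01707812)·127.8/101 = 0.041661659.
Sum = 0.06482522.
SE = √(0.06482522) = 0.2546.

0.2546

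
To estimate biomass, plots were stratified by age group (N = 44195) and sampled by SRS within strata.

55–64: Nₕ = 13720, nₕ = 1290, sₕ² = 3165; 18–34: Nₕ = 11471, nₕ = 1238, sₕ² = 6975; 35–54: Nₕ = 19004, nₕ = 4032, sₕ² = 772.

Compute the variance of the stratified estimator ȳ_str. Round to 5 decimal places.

Var(ȳ_str) = Σₕ Wₕ²(1 − fₕ)sₕ²/nₕ with Wₕ = Nₕ/N, N = 44195.
55–64: Wₕ = 0.31044236; term = 0.31044236²·(1 − 0.09402332)·3165/1290 = 0.21422146.
18–34: Wₕ = 0.25955425; term = 0.25955425²·(1 − 0.10792433)·6975/1238 = 0.33859578.
35–54: Wₕ = 0.43000339; term = 0.43000339²·(1 − 0.21216586)·772/4032 = 0.027891723.
Sum = 0.58070896.

0.58071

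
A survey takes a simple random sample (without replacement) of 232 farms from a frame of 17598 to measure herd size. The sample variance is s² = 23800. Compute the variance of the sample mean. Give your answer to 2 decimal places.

101.23

Under SRS without replacement, Var(ȳ) = (1 − f)·s²/n with f = n/N = 232/17598 = 0.01318332.
Var(ȳ) = (1 − 0.01318332)·23800/232 = 0.98681668·102.58621 = 101.23378.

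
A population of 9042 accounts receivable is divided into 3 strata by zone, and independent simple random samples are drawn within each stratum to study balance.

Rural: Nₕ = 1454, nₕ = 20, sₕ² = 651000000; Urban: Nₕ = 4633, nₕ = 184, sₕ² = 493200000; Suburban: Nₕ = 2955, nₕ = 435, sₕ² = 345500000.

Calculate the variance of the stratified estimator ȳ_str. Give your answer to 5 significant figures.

Var(ȳ_str) = Σₕ Wₕ²(1 − fₕ)sₕ²/nₕ with Wₕ = Nₕ/N, N = 9042.
Rural: Wₕ = 0.16080513; term = 0.16080513²·(1 − 0.01375516)·651000000/20 = 830109.81.
Urban: Wₕ = 0.51238664; term = 0.51238664²·(1 − 0.03971509)·493200000/184 = 675773.17.
Suburban: Wₕ = 0.32680823; term = 0.32680823²·(1 − 0.14720812)·345500000/435 = 72341.551.
Sum = 1.5782245 × 10^6.

1.5782 × 10^6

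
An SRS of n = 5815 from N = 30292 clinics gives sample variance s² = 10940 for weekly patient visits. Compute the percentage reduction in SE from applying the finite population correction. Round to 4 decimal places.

10.1092

f = n/N = 5815/30292 = 0.19196488.
SE_no-fpc = √(s²/n) = 1.37162; SE_fpc = √((1−f)s²/n) = 1.2329598.
Ratio = √(1−f) = 0.89890774. Reduction = 100·(1 − 0.89890774) = 10.1092%.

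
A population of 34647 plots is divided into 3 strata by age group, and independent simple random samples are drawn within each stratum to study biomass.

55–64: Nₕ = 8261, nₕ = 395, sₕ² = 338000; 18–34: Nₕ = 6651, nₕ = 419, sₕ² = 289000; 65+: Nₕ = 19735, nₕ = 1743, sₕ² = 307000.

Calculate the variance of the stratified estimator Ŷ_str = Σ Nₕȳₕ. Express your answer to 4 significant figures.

1.467 × 10^11

Var(Ŷ_str) = Σₕ Nₕ²(1 − fₕ)sₕ²/nₕ.
55–64: 8261²·(1 − 395/8261)·338000/395 = 5.5604017 × 10^10.
18–34: 6651²·(1 − 419/6651)·289000/419 = 2.858895 × 10^10.
65+: 19735²·(1 − 1743/19735)·307000/1743 = 6.2539955 × 10^10.
Sum = 1.4673292 × 10^11.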